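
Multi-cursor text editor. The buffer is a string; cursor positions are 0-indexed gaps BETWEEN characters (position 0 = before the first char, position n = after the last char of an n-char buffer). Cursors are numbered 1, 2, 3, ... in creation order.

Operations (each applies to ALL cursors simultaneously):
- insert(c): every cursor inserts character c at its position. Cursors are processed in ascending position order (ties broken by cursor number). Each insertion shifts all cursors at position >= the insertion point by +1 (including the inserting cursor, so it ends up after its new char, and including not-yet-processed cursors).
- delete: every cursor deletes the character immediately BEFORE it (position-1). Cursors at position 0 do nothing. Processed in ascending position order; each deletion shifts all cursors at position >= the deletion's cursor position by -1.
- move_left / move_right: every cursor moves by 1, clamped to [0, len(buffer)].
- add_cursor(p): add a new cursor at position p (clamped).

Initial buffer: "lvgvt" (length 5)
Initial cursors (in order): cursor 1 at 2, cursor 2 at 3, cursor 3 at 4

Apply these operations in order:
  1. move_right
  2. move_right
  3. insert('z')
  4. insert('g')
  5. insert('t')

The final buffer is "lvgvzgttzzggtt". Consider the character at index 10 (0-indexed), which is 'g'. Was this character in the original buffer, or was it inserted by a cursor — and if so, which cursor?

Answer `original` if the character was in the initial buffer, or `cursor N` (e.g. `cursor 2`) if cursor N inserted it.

Answer: cursor 2

Derivation:
After op 1 (move_right): buffer="lvgvt" (len 5), cursors c1@3 c2@4 c3@5, authorship .....
After op 2 (move_right): buffer="lvgvt" (len 5), cursors c1@4 c2@5 c3@5, authorship .....
After op 3 (insert('z')): buffer="lvgvztzz" (len 8), cursors c1@5 c2@8 c3@8, authorship ....1.23
After op 4 (insert('g')): buffer="lvgvzgtzzgg" (len 11), cursors c1@6 c2@11 c3@11, authorship ....11.2323
After op 5 (insert('t')): buffer="lvgvzgttzzggtt" (len 14), cursors c1@7 c2@14 c3@14, authorship ....111.232323
Authorship (.=original, N=cursor N): . . . . 1 1 1 . 2 3 2 3 2 3
Index 10: author = 2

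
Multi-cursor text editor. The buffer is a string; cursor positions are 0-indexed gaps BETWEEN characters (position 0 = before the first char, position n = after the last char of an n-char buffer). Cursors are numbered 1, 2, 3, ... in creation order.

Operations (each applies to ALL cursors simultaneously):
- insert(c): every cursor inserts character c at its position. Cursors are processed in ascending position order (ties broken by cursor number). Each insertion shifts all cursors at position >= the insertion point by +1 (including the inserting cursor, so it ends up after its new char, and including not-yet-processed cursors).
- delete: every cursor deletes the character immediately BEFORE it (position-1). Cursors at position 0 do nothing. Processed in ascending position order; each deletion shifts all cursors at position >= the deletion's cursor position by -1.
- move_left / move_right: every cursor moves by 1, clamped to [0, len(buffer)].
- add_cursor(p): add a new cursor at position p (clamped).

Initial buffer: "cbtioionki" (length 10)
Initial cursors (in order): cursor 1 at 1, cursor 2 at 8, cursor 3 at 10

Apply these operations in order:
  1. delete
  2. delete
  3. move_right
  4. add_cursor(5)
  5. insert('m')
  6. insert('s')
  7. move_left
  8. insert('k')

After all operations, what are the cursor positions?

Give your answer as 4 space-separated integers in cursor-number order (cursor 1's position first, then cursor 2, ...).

After op 1 (delete): buffer="btioiok" (len 7), cursors c1@0 c2@6 c3@7, authorship .......
After op 2 (delete): buffer="btioi" (len 5), cursors c1@0 c2@5 c3@5, authorship .....
After op 3 (move_right): buffer="btioi" (len 5), cursors c1@1 c2@5 c3@5, authorship .....
After op 4 (add_cursor(5)): buffer="btioi" (len 5), cursors c1@1 c2@5 c3@5 c4@5, authorship .....
After op 5 (insert('m')): buffer="bmtioimmm" (len 9), cursors c1@2 c2@9 c3@9 c4@9, authorship .1....234
After op 6 (insert('s')): buffer="bmstioimmmsss" (len 13), cursors c1@3 c2@13 c3@13 c4@13, authorship .11....234234
After op 7 (move_left): buffer="bmstioimmmsss" (len 13), cursors c1@2 c2@12 c3@12 c4@12, authorship .11....234234
After op 8 (insert('k')): buffer="bmkstioimmmsskkks" (len 17), cursors c1@3 c2@16 c3@16 c4@16, authorship .111....234232344

Answer: 3 16 16 16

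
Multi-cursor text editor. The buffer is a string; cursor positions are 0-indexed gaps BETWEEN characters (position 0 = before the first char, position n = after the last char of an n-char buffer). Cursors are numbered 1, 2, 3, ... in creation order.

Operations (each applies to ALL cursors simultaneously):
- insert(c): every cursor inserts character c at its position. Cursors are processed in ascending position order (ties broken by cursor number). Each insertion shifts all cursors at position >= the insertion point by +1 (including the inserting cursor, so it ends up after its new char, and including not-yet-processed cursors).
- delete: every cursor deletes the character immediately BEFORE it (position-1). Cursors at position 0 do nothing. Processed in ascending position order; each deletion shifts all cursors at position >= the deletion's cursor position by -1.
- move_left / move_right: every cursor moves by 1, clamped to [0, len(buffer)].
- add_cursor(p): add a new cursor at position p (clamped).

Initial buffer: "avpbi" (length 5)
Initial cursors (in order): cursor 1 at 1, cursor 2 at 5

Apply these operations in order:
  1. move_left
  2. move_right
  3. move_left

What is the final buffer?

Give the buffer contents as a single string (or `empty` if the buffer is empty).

Answer: avpbi

Derivation:
After op 1 (move_left): buffer="avpbi" (len 5), cursors c1@0 c2@4, authorship .....
After op 2 (move_right): buffer="avpbi" (len 5), cursors c1@1 c2@5, authorship .....
After op 3 (move_left): buffer="avpbi" (len 5), cursors c1@0 c2@4, authorship .....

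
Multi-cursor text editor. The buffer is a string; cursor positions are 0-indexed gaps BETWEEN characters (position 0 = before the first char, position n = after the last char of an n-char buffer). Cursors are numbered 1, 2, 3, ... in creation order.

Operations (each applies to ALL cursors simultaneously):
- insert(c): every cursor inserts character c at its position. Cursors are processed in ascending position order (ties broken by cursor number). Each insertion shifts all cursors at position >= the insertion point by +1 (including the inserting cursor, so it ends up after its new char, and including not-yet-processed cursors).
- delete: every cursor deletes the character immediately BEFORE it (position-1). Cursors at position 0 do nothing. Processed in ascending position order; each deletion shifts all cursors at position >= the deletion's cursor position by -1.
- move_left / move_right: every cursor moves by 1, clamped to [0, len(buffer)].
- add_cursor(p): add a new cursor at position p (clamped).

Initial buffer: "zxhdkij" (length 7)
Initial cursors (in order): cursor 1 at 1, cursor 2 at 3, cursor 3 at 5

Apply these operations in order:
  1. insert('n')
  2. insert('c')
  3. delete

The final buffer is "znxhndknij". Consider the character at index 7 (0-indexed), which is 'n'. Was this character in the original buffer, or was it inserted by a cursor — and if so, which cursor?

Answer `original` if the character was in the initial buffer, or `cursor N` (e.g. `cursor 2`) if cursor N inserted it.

Answer: cursor 3

Derivation:
After op 1 (insert('n')): buffer="znxhndknij" (len 10), cursors c1@2 c2@5 c3@8, authorship .1..2..3..
After op 2 (insert('c')): buffer="zncxhncdkncij" (len 13), cursors c1@3 c2@7 c3@11, authorship .11..22..33..
After op 3 (delete): buffer="znxhndknij" (len 10), cursors c1@2 c2@5 c3@8, authorship .1..2..3..
Authorship (.=original, N=cursor N): . 1 . . 2 . . 3 . .
Index 7: author = 3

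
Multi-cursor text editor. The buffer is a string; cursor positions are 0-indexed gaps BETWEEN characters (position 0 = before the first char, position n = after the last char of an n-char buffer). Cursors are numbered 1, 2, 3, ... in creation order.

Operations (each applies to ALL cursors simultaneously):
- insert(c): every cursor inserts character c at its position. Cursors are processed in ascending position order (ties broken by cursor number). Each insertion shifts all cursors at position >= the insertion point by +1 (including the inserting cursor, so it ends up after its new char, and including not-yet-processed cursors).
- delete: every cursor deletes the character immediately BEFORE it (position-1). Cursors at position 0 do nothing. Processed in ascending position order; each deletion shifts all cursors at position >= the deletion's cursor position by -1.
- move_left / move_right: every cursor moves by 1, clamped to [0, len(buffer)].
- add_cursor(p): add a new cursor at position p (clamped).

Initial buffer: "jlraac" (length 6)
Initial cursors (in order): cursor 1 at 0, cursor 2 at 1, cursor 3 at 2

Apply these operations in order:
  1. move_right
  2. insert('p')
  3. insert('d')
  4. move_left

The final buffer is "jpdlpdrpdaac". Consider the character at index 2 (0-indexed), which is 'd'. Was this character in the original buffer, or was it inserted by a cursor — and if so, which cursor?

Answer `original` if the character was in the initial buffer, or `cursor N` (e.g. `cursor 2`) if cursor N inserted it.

After op 1 (move_right): buffer="jlraac" (len 6), cursors c1@1 c2@2 c3@3, authorship ......
After op 2 (insert('p')): buffer="jplprpaac" (len 9), cursors c1@2 c2@4 c3@6, authorship .1.2.3...
After op 3 (insert('d')): buffer="jpdlpdrpdaac" (len 12), cursors c1@3 c2@6 c3@9, authorship .11.22.33...
After op 4 (move_left): buffer="jpdlpdrpdaac" (len 12), cursors c1@2 c2@5 c3@8, authorship .11.22.33...
Authorship (.=original, N=cursor N): . 1 1 . 2 2 . 3 3 . . .
Index 2: author = 1

Answer: cursor 1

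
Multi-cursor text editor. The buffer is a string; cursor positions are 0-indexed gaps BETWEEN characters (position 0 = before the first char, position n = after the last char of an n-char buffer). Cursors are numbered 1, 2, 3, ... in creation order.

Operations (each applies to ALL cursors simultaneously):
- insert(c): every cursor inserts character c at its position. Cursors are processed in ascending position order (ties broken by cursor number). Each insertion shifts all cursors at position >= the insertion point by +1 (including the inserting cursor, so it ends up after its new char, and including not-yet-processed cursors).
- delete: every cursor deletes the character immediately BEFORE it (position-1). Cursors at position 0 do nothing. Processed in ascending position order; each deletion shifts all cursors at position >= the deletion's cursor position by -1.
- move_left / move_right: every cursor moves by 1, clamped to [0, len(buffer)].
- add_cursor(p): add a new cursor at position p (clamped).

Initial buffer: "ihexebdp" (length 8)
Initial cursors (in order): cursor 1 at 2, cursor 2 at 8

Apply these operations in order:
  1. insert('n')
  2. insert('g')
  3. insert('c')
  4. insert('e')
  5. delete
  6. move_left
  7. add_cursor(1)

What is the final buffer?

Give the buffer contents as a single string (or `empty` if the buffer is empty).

Answer: ihngcexebdpngc

Derivation:
After op 1 (insert('n')): buffer="ihnexebdpn" (len 10), cursors c1@3 c2@10, authorship ..1......2
After op 2 (insert('g')): buffer="ihngexebdpng" (len 12), cursors c1@4 c2@12, authorship ..11......22
After op 3 (insert('c')): buffer="ihngcexebdpngc" (len 14), cursors c1@5 c2@14, authorship ..111......222
After op 4 (insert('e')): buffer="ihngceexebdpngce" (len 16), cursors c1@6 c2@16, authorship ..1111......2222
After op 5 (delete): buffer="ihngcexebdpngc" (len 14), cursors c1@5 c2@14, authorship ..111......222
After op 6 (move_left): buffer="ihngcexebdpngc" (len 14), cursors c1@4 c2@13, authorship ..111......222
After op 7 (add_cursor(1)): buffer="ihngcexebdpngc" (len 14), cursors c3@1 c1@4 c2@13, authorship ..111......222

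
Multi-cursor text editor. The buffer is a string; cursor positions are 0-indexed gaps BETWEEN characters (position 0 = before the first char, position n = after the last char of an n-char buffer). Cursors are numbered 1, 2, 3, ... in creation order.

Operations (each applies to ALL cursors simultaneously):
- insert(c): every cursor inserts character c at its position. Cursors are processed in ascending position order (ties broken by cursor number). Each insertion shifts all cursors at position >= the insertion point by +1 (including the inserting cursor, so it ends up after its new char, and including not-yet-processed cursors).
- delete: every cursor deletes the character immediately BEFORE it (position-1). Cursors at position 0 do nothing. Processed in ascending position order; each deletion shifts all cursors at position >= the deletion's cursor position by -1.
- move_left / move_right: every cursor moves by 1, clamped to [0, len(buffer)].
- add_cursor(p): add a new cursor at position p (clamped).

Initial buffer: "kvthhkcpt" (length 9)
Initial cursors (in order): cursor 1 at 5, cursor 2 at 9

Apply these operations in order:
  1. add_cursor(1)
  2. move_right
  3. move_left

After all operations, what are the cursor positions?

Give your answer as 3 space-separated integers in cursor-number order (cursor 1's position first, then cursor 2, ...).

Answer: 5 8 1

Derivation:
After op 1 (add_cursor(1)): buffer="kvthhkcpt" (len 9), cursors c3@1 c1@5 c2@9, authorship .........
After op 2 (move_right): buffer="kvthhkcpt" (len 9), cursors c3@2 c1@6 c2@9, authorship .........
After op 3 (move_left): buffer="kvthhkcpt" (len 9), cursors c3@1 c1@5 c2@8, authorship .........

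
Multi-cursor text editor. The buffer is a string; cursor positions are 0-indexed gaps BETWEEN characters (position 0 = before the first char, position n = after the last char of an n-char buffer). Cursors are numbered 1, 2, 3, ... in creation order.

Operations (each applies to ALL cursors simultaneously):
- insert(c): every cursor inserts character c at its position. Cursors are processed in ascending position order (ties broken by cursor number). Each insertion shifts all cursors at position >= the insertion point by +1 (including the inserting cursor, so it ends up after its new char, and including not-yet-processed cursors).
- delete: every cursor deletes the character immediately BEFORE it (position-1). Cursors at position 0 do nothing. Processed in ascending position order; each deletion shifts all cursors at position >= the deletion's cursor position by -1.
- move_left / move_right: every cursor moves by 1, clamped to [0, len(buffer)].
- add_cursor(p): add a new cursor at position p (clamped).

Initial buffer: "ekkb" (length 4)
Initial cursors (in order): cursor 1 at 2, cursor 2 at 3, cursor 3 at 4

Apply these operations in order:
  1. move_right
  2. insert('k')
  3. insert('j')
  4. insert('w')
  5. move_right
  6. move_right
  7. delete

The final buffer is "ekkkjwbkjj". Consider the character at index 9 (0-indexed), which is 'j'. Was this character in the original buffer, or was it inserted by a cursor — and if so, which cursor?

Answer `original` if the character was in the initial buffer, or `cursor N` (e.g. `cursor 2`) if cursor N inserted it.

After op 1 (move_right): buffer="ekkb" (len 4), cursors c1@3 c2@4 c3@4, authorship ....
After op 2 (insert('k')): buffer="ekkkbkk" (len 7), cursors c1@4 c2@7 c3@7, authorship ...1.23
After op 3 (insert('j')): buffer="ekkkjbkkjj" (len 10), cursors c1@5 c2@10 c3@10, authorship ...11.2323
After op 4 (insert('w')): buffer="ekkkjwbkkjjww" (len 13), cursors c1@6 c2@13 c3@13, authorship ...111.232323
After op 5 (move_right): buffer="ekkkjwbkkjjww" (len 13), cursors c1@7 c2@13 c3@13, authorship ...111.232323
After op 6 (move_right): buffer="ekkkjwbkkjjww" (len 13), cursors c1@8 c2@13 c3@13, authorship ...111.232323
After op 7 (delete): buffer="ekkkjwbkjj" (len 10), cursors c1@7 c2@10 c3@10, authorship ...111.323
Authorship (.=original, N=cursor N): . . . 1 1 1 . 3 2 3
Index 9: author = 3

Answer: cursor 3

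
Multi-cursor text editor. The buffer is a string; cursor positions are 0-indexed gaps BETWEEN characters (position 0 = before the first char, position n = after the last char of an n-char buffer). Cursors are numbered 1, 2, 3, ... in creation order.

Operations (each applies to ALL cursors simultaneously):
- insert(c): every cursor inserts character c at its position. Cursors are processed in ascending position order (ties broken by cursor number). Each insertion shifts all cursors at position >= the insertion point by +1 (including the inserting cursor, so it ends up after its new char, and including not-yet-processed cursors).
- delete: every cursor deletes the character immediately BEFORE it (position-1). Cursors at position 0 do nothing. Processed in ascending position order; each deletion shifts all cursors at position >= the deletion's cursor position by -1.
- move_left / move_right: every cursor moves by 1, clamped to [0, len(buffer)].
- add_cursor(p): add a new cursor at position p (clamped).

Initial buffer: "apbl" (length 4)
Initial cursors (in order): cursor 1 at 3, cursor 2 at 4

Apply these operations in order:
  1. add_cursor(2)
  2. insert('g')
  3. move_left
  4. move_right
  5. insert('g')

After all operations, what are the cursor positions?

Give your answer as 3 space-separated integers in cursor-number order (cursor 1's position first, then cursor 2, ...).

After op 1 (add_cursor(2)): buffer="apbl" (len 4), cursors c3@2 c1@3 c2@4, authorship ....
After op 2 (insert('g')): buffer="apgbglg" (len 7), cursors c3@3 c1@5 c2@7, authorship ..3.1.2
After op 3 (move_left): buffer="apgbglg" (len 7), cursors c3@2 c1@4 c2@6, authorship ..3.1.2
After op 4 (move_right): buffer="apgbglg" (len 7), cursors c3@3 c1@5 c2@7, authorship ..3.1.2
After op 5 (insert('g')): buffer="apggbgglgg" (len 10), cursors c3@4 c1@7 c2@10, authorship ..33.11.22

Answer: 7 10 4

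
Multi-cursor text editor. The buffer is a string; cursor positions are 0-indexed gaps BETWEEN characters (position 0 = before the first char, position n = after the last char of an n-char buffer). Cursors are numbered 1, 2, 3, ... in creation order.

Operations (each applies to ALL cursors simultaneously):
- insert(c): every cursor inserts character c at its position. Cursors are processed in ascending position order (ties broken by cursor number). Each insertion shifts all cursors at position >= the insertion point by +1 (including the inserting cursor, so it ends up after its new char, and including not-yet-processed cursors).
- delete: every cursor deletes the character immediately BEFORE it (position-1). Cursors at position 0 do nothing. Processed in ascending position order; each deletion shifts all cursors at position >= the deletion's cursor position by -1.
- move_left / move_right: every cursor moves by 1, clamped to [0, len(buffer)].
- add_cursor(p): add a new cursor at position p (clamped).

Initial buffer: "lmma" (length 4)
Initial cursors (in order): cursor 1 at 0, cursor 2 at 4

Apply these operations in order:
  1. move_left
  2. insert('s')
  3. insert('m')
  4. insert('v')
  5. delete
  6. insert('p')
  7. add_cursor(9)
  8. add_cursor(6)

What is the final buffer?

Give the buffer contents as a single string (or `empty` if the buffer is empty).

After op 1 (move_left): buffer="lmma" (len 4), cursors c1@0 c2@3, authorship ....
After op 2 (insert('s')): buffer="slmmsa" (len 6), cursors c1@1 c2@5, authorship 1...2.
After op 3 (insert('m')): buffer="smlmmsma" (len 8), cursors c1@2 c2@7, authorship 11...22.
After op 4 (insert('v')): buffer="smvlmmsmva" (len 10), cursors c1@3 c2@9, authorship 111...222.
After op 5 (delete): buffer="smlmmsma" (len 8), cursors c1@2 c2@7, authorship 11...22.
After op 6 (insert('p')): buffer="smplmmsmpa" (len 10), cursors c1@3 c2@9, authorship 111...222.
After op 7 (add_cursor(9)): buffer="smplmmsmpa" (len 10), cursors c1@3 c2@9 c3@9, authorship 111...222.
After op 8 (add_cursor(6)): buffer="smplmmsmpa" (len 10), cursors c1@3 c4@6 c2@9 c3@9, authorship 111...222.

Answer: smplmmsmpa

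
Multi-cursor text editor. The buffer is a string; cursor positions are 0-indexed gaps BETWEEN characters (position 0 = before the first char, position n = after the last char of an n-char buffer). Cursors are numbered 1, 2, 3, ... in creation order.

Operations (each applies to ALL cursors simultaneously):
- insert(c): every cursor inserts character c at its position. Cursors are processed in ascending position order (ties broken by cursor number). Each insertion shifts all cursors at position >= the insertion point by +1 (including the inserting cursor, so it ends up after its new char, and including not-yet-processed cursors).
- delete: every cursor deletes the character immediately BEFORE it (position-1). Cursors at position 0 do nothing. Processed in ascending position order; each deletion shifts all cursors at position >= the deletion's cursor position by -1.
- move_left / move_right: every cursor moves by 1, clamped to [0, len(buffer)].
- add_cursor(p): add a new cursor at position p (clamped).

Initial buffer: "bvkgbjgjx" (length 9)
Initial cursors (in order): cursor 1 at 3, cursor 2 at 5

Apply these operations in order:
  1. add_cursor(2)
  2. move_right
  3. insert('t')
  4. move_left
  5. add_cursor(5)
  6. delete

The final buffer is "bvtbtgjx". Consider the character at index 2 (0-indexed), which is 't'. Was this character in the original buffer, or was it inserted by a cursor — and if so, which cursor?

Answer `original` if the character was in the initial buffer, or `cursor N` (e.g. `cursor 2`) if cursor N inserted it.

Answer: cursor 1

Derivation:
After op 1 (add_cursor(2)): buffer="bvkgbjgjx" (len 9), cursors c3@2 c1@3 c2@5, authorship .........
After op 2 (move_right): buffer="bvkgbjgjx" (len 9), cursors c3@3 c1@4 c2@6, authorship .........
After op 3 (insert('t')): buffer="bvktgtbjtgjx" (len 12), cursors c3@4 c1@6 c2@9, authorship ...3.1..2...
After op 4 (move_left): buffer="bvktgtbjtgjx" (len 12), cursors c3@3 c1@5 c2@8, authorship ...3.1..2...
After op 5 (add_cursor(5)): buffer="bvktgtbjtgjx" (len 12), cursors c3@3 c1@5 c4@5 c2@8, authorship ...3.1..2...
After op 6 (delete): buffer="bvtbtgjx" (len 8), cursors c1@2 c3@2 c4@2 c2@4, authorship ..1.2...
Authorship (.=original, N=cursor N): . . 1 . 2 . . .
Index 2: author = 1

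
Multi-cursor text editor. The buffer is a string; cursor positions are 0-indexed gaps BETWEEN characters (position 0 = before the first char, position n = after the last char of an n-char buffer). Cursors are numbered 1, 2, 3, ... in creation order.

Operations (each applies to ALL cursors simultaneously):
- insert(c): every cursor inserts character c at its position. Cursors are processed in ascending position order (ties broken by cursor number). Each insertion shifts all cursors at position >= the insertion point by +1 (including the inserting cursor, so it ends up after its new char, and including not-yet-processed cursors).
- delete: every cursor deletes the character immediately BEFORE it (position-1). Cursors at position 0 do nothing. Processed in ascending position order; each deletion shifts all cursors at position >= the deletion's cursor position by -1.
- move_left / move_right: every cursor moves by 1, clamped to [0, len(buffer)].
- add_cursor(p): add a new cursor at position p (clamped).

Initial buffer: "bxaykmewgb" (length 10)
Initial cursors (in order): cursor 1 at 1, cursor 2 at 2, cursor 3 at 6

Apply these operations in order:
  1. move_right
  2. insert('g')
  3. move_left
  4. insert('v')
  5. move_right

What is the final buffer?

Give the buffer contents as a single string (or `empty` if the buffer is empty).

Answer: bxvgavgykmevgwgb

Derivation:
After op 1 (move_right): buffer="bxaykmewgb" (len 10), cursors c1@2 c2@3 c3@7, authorship ..........
After op 2 (insert('g')): buffer="bxgagykmegwgb" (len 13), cursors c1@3 c2@5 c3@10, authorship ..1.2....3...
After op 3 (move_left): buffer="bxgagykmegwgb" (len 13), cursors c1@2 c2@4 c3@9, authorship ..1.2....3...
After op 4 (insert('v')): buffer="bxvgavgykmevgwgb" (len 16), cursors c1@3 c2@6 c3@12, authorship ..11.22....33...
After op 5 (move_right): buffer="bxvgavgykmevgwgb" (len 16), cursors c1@4 c2@7 c3@13, authorship ..11.22....33...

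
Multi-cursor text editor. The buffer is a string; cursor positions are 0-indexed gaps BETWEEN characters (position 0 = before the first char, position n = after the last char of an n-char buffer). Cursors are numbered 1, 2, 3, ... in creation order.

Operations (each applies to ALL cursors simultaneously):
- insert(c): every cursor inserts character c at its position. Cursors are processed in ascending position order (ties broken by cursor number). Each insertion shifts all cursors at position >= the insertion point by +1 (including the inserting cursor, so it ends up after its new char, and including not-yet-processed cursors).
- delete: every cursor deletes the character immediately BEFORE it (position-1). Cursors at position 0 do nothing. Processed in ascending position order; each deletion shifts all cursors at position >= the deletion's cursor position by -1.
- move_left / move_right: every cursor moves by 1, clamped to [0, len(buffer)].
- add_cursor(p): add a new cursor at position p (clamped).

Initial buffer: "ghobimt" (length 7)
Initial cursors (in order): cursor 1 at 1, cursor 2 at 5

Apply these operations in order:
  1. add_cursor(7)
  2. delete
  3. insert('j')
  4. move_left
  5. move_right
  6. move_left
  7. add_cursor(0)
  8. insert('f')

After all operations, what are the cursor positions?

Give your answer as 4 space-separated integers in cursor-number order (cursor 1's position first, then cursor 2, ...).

Answer: 2 7 10 2

Derivation:
After op 1 (add_cursor(7)): buffer="ghobimt" (len 7), cursors c1@1 c2@5 c3@7, authorship .......
After op 2 (delete): buffer="hobm" (len 4), cursors c1@0 c2@3 c3@4, authorship ....
After op 3 (insert('j')): buffer="jhobjmj" (len 7), cursors c1@1 c2@5 c3@7, authorship 1...2.3
After op 4 (move_left): buffer="jhobjmj" (len 7), cursors c1@0 c2@4 c3@6, authorship 1...2.3
After op 5 (move_right): buffer="jhobjmj" (len 7), cursors c1@1 c2@5 c3@7, authorship 1...2.3
After op 6 (move_left): buffer="jhobjmj" (len 7), cursors c1@0 c2@4 c3@6, authorship 1...2.3
After op 7 (add_cursor(0)): buffer="jhobjmj" (len 7), cursors c1@0 c4@0 c2@4 c3@6, authorship 1...2.3
After op 8 (insert('f')): buffer="ffjhobfjmfj" (len 11), cursors c1@2 c4@2 c2@7 c3@10, authorship 141...22.33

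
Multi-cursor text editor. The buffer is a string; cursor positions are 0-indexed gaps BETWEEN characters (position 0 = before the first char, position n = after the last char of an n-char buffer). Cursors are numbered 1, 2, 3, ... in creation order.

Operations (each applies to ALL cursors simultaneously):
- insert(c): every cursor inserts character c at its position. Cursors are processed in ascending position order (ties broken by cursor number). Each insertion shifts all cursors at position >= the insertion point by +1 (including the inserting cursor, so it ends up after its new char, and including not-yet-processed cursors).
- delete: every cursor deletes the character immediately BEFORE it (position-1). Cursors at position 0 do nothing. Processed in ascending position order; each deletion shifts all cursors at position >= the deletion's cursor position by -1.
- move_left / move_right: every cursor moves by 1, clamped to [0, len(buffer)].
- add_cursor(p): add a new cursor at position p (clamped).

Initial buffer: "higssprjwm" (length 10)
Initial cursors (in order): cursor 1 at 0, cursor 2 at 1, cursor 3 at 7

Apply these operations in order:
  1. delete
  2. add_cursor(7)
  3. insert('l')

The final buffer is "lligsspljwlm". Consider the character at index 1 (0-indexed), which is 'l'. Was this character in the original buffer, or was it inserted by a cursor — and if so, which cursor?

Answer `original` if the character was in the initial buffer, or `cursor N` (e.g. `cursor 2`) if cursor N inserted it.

After op 1 (delete): buffer="igsspjwm" (len 8), cursors c1@0 c2@0 c3@5, authorship ........
After op 2 (add_cursor(7)): buffer="igsspjwm" (len 8), cursors c1@0 c2@0 c3@5 c4@7, authorship ........
After op 3 (insert('l')): buffer="lligsspljwlm" (len 12), cursors c1@2 c2@2 c3@8 c4@11, authorship 12.....3..4.
Authorship (.=original, N=cursor N): 1 2 . . . . . 3 . . 4 .
Index 1: author = 2

Answer: cursor 2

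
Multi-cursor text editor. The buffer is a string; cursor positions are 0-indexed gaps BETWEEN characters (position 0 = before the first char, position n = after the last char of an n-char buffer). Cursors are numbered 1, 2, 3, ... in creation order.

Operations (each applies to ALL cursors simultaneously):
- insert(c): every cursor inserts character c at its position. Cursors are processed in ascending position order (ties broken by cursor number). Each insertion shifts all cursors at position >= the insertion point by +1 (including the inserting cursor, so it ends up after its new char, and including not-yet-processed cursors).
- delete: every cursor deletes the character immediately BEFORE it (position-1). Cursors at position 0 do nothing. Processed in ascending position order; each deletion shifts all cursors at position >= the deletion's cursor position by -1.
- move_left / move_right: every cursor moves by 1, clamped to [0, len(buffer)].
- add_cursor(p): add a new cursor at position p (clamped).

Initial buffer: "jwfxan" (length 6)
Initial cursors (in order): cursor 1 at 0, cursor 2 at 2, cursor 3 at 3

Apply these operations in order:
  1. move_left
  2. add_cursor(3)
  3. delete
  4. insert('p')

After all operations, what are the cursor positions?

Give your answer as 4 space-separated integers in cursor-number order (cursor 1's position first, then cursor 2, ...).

After op 1 (move_left): buffer="jwfxan" (len 6), cursors c1@0 c2@1 c3@2, authorship ......
After op 2 (add_cursor(3)): buffer="jwfxan" (len 6), cursors c1@0 c2@1 c3@2 c4@3, authorship ......
After op 3 (delete): buffer="xan" (len 3), cursors c1@0 c2@0 c3@0 c4@0, authorship ...
After op 4 (insert('p')): buffer="ppppxan" (len 7), cursors c1@4 c2@4 c3@4 c4@4, authorship 1234...

Answer: 4 4 4 4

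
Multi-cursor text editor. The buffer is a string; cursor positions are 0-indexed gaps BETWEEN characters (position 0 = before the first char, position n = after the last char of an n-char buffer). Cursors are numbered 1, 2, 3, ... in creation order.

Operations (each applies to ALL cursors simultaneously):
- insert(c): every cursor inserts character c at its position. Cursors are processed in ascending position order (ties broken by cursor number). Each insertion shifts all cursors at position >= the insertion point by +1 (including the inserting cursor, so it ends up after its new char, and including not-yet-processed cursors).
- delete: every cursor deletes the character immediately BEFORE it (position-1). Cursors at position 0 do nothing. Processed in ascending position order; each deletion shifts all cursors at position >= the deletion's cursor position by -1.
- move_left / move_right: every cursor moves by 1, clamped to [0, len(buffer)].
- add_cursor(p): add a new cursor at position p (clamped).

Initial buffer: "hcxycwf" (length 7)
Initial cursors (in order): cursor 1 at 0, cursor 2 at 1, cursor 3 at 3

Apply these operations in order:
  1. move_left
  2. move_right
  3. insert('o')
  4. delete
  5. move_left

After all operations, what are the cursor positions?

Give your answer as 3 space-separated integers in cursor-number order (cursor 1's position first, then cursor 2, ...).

Answer: 0 0 2

Derivation:
After op 1 (move_left): buffer="hcxycwf" (len 7), cursors c1@0 c2@0 c3@2, authorship .......
After op 2 (move_right): buffer="hcxycwf" (len 7), cursors c1@1 c2@1 c3@3, authorship .......
After op 3 (insert('o')): buffer="hoocxoycwf" (len 10), cursors c1@3 c2@3 c3@6, authorship .12..3....
After op 4 (delete): buffer="hcxycwf" (len 7), cursors c1@1 c2@1 c3@3, authorship .......
After op 5 (move_left): buffer="hcxycwf" (len 7), cursors c1@0 c2@0 c3@2, authorship .......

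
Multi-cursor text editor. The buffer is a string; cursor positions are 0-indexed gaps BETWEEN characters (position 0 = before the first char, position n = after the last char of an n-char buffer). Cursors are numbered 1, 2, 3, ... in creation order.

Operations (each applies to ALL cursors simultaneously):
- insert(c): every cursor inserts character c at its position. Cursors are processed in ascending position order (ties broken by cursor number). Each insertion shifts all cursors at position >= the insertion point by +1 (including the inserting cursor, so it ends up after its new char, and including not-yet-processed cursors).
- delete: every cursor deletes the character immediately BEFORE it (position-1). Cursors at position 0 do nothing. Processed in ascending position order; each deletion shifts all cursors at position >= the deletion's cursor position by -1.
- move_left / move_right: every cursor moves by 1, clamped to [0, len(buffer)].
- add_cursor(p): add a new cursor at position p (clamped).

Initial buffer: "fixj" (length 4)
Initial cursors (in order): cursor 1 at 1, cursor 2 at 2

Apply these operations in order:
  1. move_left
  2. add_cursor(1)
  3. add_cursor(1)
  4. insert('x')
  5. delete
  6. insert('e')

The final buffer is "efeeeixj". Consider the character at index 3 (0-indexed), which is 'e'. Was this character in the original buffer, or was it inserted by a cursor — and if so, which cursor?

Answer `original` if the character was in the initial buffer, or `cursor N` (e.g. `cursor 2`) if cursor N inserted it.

Answer: cursor 3

Derivation:
After op 1 (move_left): buffer="fixj" (len 4), cursors c1@0 c2@1, authorship ....
After op 2 (add_cursor(1)): buffer="fixj" (len 4), cursors c1@0 c2@1 c3@1, authorship ....
After op 3 (add_cursor(1)): buffer="fixj" (len 4), cursors c1@0 c2@1 c3@1 c4@1, authorship ....
After op 4 (insert('x')): buffer="xfxxxixj" (len 8), cursors c1@1 c2@5 c3@5 c4@5, authorship 1.234...
After op 5 (delete): buffer="fixj" (len 4), cursors c1@0 c2@1 c3@1 c4@1, authorship ....
After op 6 (insert('e')): buffer="efeeeixj" (len 8), cursors c1@1 c2@5 c3@5 c4@5, authorship 1.234...
Authorship (.=original, N=cursor N): 1 . 2 3 4 . . .
Index 3: author = 3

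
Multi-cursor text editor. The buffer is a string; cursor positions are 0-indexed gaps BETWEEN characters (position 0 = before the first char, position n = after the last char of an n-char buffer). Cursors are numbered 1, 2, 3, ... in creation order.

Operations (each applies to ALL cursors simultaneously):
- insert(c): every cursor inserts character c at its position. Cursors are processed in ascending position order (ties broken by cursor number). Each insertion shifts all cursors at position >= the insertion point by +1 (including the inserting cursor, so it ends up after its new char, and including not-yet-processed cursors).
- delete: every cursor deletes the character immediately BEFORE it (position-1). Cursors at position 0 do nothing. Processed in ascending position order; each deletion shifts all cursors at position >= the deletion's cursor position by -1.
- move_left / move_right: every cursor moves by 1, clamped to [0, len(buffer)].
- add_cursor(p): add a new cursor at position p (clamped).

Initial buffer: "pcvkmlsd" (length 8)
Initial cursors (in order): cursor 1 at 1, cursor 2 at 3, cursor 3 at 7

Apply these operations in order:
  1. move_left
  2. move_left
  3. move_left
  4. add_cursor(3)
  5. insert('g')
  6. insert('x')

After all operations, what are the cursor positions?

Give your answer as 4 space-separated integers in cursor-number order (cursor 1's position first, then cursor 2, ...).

After op 1 (move_left): buffer="pcvkmlsd" (len 8), cursors c1@0 c2@2 c3@6, authorship ........
After op 2 (move_left): buffer="pcvkmlsd" (len 8), cursors c1@0 c2@1 c3@5, authorship ........
After op 3 (move_left): buffer="pcvkmlsd" (len 8), cursors c1@0 c2@0 c3@4, authorship ........
After op 4 (add_cursor(3)): buffer="pcvkmlsd" (len 8), cursors c1@0 c2@0 c4@3 c3@4, authorship ........
After op 5 (insert('g')): buffer="ggpcvgkgmlsd" (len 12), cursors c1@2 c2@2 c4@6 c3@8, authorship 12...4.3....
After op 6 (insert('x')): buffer="ggxxpcvgxkgxmlsd" (len 16), cursors c1@4 c2@4 c4@9 c3@12, authorship 1212...44.33....

Answer: 4 4 12 9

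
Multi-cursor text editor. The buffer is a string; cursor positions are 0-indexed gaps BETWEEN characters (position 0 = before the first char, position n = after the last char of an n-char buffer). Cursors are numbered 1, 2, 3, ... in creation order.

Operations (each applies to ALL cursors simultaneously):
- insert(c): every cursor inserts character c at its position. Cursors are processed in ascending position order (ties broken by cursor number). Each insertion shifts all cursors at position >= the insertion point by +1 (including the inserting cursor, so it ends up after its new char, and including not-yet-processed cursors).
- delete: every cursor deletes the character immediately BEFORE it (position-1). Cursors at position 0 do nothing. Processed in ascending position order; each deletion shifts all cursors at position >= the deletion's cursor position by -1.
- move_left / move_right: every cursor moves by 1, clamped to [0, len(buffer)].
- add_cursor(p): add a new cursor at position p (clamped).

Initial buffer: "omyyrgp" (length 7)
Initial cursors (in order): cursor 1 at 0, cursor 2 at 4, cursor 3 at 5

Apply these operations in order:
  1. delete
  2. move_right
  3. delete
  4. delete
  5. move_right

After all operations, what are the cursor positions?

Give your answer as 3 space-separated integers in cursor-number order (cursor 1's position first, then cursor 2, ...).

After op 1 (delete): buffer="omygp" (len 5), cursors c1@0 c2@3 c3@3, authorship .....
After op 2 (move_right): buffer="omygp" (len 5), cursors c1@1 c2@4 c3@4, authorship .....
After op 3 (delete): buffer="mp" (len 2), cursors c1@0 c2@1 c3@1, authorship ..
After op 4 (delete): buffer="p" (len 1), cursors c1@0 c2@0 c3@0, authorship .
After op 5 (move_right): buffer="p" (len 1), cursors c1@1 c2@1 c3@1, authorship .

Answer: 1 1 1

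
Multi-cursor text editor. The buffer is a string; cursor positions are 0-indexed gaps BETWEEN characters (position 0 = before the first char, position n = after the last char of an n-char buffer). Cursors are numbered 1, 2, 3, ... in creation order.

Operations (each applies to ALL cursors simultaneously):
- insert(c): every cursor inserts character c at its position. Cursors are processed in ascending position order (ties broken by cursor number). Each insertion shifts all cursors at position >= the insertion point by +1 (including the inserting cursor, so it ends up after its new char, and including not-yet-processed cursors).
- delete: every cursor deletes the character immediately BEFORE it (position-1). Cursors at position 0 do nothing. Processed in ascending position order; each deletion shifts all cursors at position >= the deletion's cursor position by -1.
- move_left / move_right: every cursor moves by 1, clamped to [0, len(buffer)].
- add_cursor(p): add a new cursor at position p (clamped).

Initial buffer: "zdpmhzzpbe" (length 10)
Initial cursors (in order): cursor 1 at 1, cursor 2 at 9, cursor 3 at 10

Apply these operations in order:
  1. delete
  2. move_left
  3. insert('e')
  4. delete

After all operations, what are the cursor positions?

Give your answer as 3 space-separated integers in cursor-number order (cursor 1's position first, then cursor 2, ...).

After op 1 (delete): buffer="dpmhzzp" (len 7), cursors c1@0 c2@7 c3@7, authorship .......
After op 2 (move_left): buffer="dpmhzzp" (len 7), cursors c1@0 c2@6 c3@6, authorship .......
After op 3 (insert('e')): buffer="edpmhzzeep" (len 10), cursors c1@1 c2@9 c3@9, authorship 1......23.
After op 4 (delete): buffer="dpmhzzp" (len 7), cursors c1@0 c2@6 c3@6, authorship .......

Answer: 0 6 6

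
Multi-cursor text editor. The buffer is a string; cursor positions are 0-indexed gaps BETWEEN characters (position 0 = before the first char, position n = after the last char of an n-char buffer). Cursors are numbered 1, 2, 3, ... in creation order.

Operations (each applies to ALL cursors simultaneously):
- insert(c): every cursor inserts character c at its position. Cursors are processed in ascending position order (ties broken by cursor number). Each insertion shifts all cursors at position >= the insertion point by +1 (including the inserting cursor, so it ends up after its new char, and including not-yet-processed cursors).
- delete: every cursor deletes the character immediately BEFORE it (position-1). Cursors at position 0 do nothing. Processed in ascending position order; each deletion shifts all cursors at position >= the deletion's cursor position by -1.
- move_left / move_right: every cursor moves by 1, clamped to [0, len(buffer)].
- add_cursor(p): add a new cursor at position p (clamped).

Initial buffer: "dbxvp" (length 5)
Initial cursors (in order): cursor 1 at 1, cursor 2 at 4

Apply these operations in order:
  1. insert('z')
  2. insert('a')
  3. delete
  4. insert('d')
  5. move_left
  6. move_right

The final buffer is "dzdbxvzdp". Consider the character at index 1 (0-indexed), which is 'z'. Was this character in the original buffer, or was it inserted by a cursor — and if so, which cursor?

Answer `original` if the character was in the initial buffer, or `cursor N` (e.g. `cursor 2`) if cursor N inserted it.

After op 1 (insert('z')): buffer="dzbxvzp" (len 7), cursors c1@2 c2@6, authorship .1...2.
After op 2 (insert('a')): buffer="dzabxvzap" (len 9), cursors c1@3 c2@8, authorship .11...22.
After op 3 (delete): buffer="dzbxvzp" (len 7), cursors c1@2 c2@6, authorship .1...2.
After op 4 (insert('d')): buffer="dzdbxvzdp" (len 9), cursors c1@3 c2@8, authorship .11...22.
After op 5 (move_left): buffer="dzdbxvzdp" (len 9), cursors c1@2 c2@7, authorship .11...22.
After op 6 (move_right): buffer="dzdbxvzdp" (len 9), cursors c1@3 c2@8, authorship .11...22.
Authorship (.=original, N=cursor N): . 1 1 . . . 2 2 .
Index 1: author = 1

Answer: cursor 1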